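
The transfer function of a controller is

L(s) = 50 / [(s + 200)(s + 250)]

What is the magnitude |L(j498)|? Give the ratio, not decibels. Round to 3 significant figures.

At s = jω = j498:
pole (s+200): 200 + j498 → |·| = √(200²+498²) = √288004 ≈ 536.66, ∠ = arctan(498/200) ≈ 68.12°
pole (s+250): 250 + j498 → |·| = √(250²+498²) = √310504 ≈ 557.23, ∠ = arctan(498/250) ≈ 63.34°
|L| = 50 / 2.9904e+05 ≈ 0.0001672

0.000167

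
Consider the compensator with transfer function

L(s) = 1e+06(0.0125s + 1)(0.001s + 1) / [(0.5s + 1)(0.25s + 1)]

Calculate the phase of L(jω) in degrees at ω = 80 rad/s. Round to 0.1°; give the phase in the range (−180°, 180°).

At ω = 80 rad/s:
zero (1 + j80·0.0125) = 1 + j1 → |·| ≈ 1.4142, ∠ ≈ 45.00°
zero (1 + j80·0.001) = 1 + j0.08 → |·| ≈ 1.0032, ∠ ≈ 4.57°
pole (1 + j80·0.5) = 1 + j40 → |·| ≈ 40.012, ∠ ≈ 88.57°
pole (1 + j80·0.25) = 1 + j20 → |·| ≈ 20.025, ∠ ≈ 87.14°
∠L = (45.00° + 4.57°) − (88.57° + 87.14°) = -126.14°

-126.1°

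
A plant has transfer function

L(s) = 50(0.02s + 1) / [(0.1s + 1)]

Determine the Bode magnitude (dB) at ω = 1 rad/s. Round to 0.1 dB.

At ω = 1 rad/s:
zero (1 + j1·0.02) = 1 + j0.02 → |·| ≈ 1.0002, ∠ ≈ 1.15°
pole (1 + j1·0.1) = 1 + j0.1 → |·| ≈ 1.005, ∠ ≈ 5.71°
|L| = 50 · 1.0002 / (1.005) ≈ 49.761
Gain = 20 log₁₀(49.761) ≈ 33.94 dB

33.9 dB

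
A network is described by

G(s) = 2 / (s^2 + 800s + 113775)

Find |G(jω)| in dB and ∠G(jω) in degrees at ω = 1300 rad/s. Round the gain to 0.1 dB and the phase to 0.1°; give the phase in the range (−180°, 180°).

Substitute s = j1300:
Numerator: 2 = 2 + j0
Denominator: (j1300)^2 + 800(j1300) + 113775 = -1576225 + j1040000
|N| = √(2² + 0²) ≈ 2, ∠N ≈ 0.00°
|D| = √(1576225² + 1040000²) ≈ 1.8884e+06, ∠D ≈ 146.58°
|G| = 2 / 1.8884e+06 ≈ 1.0591e-06
Gain = 20 log₁₀(1.0591e-06) ≈ -119.50 dB
∠G = 0.00° − 146.58° = -146.58°

-119.5 dB, -146.6°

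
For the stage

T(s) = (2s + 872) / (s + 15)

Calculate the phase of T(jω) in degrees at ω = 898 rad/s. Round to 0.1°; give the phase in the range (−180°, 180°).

-24.9°

Substitute s = j898:
Numerator: 2(j898) + 872 = 872 + j1796
Denominator: (j898) + 15 = 15 + j898
|N| = √(872² + 1796²) ≈ 1996.5, ∠N ≈ 64.10°
|D| = √(15² + 898²) ≈ 898.13, ∠D ≈ 89.04°
∠T = 64.10° − 89.04° = -24.94°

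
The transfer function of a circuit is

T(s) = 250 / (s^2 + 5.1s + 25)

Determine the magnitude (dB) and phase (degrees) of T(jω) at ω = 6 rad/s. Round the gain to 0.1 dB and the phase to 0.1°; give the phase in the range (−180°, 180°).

At s = jω = j6:
quadratic: (j6)² + 5.1·j6 + 25 = -11 + j30.6 → |·| ≈ 32.517, ∠ ≈ 109.77°
|T| = 250 / 32.517 ≈ 7.6883
Gain = 20 log₁₀(7.6883) ≈ 17.72 dB
∠T = 0.00° − 109.77° = -109.77°

17.7 dB, -109.8°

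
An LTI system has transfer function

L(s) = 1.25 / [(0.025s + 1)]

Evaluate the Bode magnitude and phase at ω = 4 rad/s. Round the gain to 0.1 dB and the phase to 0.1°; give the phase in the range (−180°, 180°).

At ω = 4 rad/s:
pole (1 + j4·0.025) = 1 + j0.1 → |·| ≈ 1.005, ∠ ≈ 5.71°
|L| = 1.25 · 1 / (1.005) ≈ 1.2438
Gain = 20 log₁₀(1.2438) ≈ 1.90 dB
∠L = (0°) − (5.71°) = -5.71°

1.9 dB, -5.7°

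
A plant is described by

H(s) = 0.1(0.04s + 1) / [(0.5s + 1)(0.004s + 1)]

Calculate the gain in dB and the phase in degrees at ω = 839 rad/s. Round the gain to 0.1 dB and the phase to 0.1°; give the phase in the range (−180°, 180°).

At ω = 839 rad/s:
zero (1 + j839·0.04) = 1 + j33.56 → |·| ≈ 33.575, ∠ ≈ 88.29°
pole (1 + j839·0.5) = 1 + j419.5 → |·| ≈ 419.5, ∠ ≈ 89.86°
pole (1 + j839·0.004) = 1 + j3.356 → |·| ≈ 3.5018, ∠ ≈ 73.41°
|H| = 0.1 · 33.575 / (419.5 · 3.5018) ≈ 0.0022856
Gain = 20 log₁₀(0.0022856) ≈ -52.82 dB
∠H = (88.29°) − (89.86° + 73.41°) = -74.98°

-52.8 dB, -75.0°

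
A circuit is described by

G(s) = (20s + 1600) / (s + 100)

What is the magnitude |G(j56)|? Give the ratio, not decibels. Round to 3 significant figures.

Substitute s = j56:
Numerator: 20(j56) + 1600 = 1600 + j1120
Denominator: (j56) + 100 = 100 + j56
|N| = √(1600² + 1120²) ≈ 1953, ∠N ≈ 34.99°
|D| = √(100² + 56²) ≈ 114.61, ∠D ≈ 29.25°
|G| = 1953 / 114.61 ≈ 17.04

17.0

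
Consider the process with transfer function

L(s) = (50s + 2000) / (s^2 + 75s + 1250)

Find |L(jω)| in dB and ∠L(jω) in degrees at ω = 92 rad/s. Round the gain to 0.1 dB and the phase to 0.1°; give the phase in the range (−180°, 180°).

-6.0 dB, -69.8°

Substitute s = j92:
Numerator: 50(j92) + 2000 = 2000 + j4600
Denominator: (j92)^2 + 75(j92) + 1250 = -7214 + j6900
|N| = √(2000² + 4600²) ≈ 5016, ∠N ≈ 66.50°
|D| = √(7214² + 6900²) ≈ 9982.6, ∠D ≈ 136.27°
|L| = 5016 / 9982.6 ≈ 0.50247
Gain = 20 log₁₀(0.50247) ≈ -5.98 dB
∠L = 66.50° − 136.27° = -69.77°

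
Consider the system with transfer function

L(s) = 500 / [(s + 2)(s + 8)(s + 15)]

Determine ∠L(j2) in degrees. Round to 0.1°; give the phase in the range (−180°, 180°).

-66.6°

At s = jω = j2:
pole (s+2): 2 + j2 → |·| = √(2²+2²) = √8 ≈ 2.8284, ∠ = arctan(2/2) ≈ 45.00°
pole (s+8): 8 + j2 → |·| = √(8²+2²) = √68 ≈ 8.2462, ∠ = arctan(2/8) ≈ 14.04°
pole (s+15): 15 + j2 → |·| = √(15²+2²) = √229 ≈ 15.133, ∠ = arctan(2/15) ≈ 7.59°
∠L = 0.00° − 66.63° = -66.63°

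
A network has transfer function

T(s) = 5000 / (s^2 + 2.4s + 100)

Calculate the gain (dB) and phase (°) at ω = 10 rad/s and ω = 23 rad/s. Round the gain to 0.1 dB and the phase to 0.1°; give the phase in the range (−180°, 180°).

At s = jω = j10:
quadratic: (j10)² + 2.4·j10 + 100 = 0 + j24 → |·| ≈ 24, ∠ ≈ 90.00°
|T| = 5000 / 24 ≈ 208.33
Gain = 20 log₁₀(208.33) ≈ 46.38 dB
∠T = 0.00° − 90.00° = -90.00°

At s = jω = j23:
quadratic: (j23)² + 2.4·j23 + 100 = -429 + j55.2 → |·| ≈ 432.54, ∠ ≈ 172.67°
|T| = 5000 / 432.54 ≈ 11.56
Gain = 20 log₁₀(11.56) ≈ 21.26 dB
∠T = 0.00° − 172.67° = -172.67°

ω = 10: 46.4 dB, -90.0°; ω = 23: 21.3 dB, -172.7°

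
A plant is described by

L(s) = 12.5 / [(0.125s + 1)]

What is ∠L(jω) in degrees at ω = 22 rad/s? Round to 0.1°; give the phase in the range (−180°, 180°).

At ω = 22 rad/s:
pole (1 + j22·0.125) = 1 + j2.75 → |·| ≈ 2.9262, ∠ ≈ 70.02°
∠L = (0°) − (70.02°) = -70.02°

-70.0°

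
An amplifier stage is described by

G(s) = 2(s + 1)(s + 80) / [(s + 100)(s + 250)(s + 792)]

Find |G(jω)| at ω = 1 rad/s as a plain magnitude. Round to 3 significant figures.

At s = jω = j1:
zero (s+1): 1 + j1 → |·| = √(1²+1²) = √2 ≈ 1.4142, ∠ = arctan(1/1) ≈ 45.00°
zero (s+80): 80 + j1 → |·| = √(80²+1²) = √6401 ≈ 80.006, ∠ = arctan(1/80) ≈ 0.72°
pole (s+100): 100 + j1 → |·| = √(100²+1²) = √10001 ≈ 100, ∠ = arctan(1/100) ≈ 0.57°
pole (s+250): 250 + j1 → |·| = √(250²+1²) = √62501 ≈ 250, ∠ = arctan(1/250) ≈ 0.23°
pole (s+792): 792 + j1 → |·| = √(792²+1²) = √627265 ≈ 792, ∠ = arctan(1/792) ≈ 0.07°
|G| = 2 · 113.14 / 1.98e+07 ≈ 1.1428e-05

1.14e-05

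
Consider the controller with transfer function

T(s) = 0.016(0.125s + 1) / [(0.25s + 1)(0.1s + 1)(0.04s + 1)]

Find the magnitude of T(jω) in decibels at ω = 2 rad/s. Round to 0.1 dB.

-36.8 dB

At ω = 2 rad/s:
zero (1 + j2·0.125) = 1 + j0.25 → |·| ≈ 1.0308, ∠ ≈ 14.04°
pole (1 + j2·0.25) = 1 + j0.5 → |·| ≈ 1.118, ∠ ≈ 26.57°
pole (1 + j2·0.1) = 1 + j0.2 → |·| ≈ 1.0198, ∠ ≈ 11.31°
pole (1 + j2·0.04) = 1 + j0.08 → |·| ≈ 1.0032, ∠ ≈ 4.57°
|T| = 0.016 · 1.0308 / (1.118 · 1.0198 · 1.0032) ≈ 0.014419
Gain = 20 log₁₀(0.014419) ≈ -36.82 dB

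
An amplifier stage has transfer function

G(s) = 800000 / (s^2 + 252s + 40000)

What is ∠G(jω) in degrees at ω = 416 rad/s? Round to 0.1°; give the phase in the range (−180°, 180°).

At s = jω = j416:
quadratic: (j416)² + 252·j416 + 40000 = -133056 + j104832 → |·| ≈ 1.6939e+05, ∠ ≈ 141.77°
∠G = 0.00° − 141.77° = -141.77°

-141.8°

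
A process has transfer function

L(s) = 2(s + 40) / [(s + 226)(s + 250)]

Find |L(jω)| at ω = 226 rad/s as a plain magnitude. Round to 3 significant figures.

At s = jω = j226:
zero (s+40): 40 + j226 → |·| = √(40²+226²) = √52676 ≈ 229.51, ∠ = arctan(226/40) ≈ 79.96°
pole (s+226): 226 + j226 → |·| = √(226²+226²) = √102152 ≈ 319.61, ∠ = arctan(226/226) ≈ 45.00°
pole (s+250): 250 + j226 → |·| = √(250²+226²) = √113576 ≈ 337.01, ∠ = arctan(226/250) ≈ 42.11°
|L| = 2 · 229.51 / 1.0771e+05 ≈ 0.0042616

0.00426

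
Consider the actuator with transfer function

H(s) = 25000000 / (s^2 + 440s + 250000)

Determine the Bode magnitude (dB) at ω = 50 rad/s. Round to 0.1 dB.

40.1 dB

At s = jω = j50:
quadratic: (j50)² + 440·j50 + 250000 = 247500 + j22000 → |·| ≈ 2.4848e+05, ∠ ≈ 5.08°
|H| = 25000000 / 2.4848e+05 ≈ 100.61
Gain = 20 log₁₀(100.61) ≈ 40.05 dB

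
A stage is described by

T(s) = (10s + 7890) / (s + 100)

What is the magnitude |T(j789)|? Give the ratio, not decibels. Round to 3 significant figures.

Substitute s = j789:
Numerator: 10(j789) + 7890 = 7890 + j7890
Denominator: (j789) + 100 = 100 + j789
|N| = √(7890² + 7890²) ≈ 11158, ∠N ≈ 45.00°
|D| = √(100² + 789²) ≈ 795.31, ∠D ≈ 82.78°
|T| = 11158 / 795.31 ≈ 14.03

14.0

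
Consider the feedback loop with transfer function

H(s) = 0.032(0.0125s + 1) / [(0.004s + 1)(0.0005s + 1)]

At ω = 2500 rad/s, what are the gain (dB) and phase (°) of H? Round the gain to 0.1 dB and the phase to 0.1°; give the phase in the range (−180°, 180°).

-24.1 dB, -47.5°

At ω = 2500 rad/s:
zero (1 + j2500·0.0125) = 1 + j31.25 → |·| ≈ 31.266, ∠ ≈ 88.17°
pole (1 + j2500·0.004) = 1 + j10 → |·| ≈ 10.05, ∠ ≈ 84.29°
pole (1 + j2500·0.0005) = 1 + j1.25 → |·| ≈ 1.6008, ∠ ≈ 51.34°
|H| = 0.032 · 31.266 / (10.05 · 1.6008) ≈ 0.06219
Gain = 20 log₁₀(0.06219) ≈ -24.13 dB
∠H = (88.17°) − (84.29° + 51.34°) = -47.46°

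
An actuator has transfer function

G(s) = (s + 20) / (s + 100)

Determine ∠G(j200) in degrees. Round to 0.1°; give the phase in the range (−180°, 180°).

20.9°

At s = jω = j200:
zero (s+20): 20 + j200 → |·| = √(20²+200²) = √40400 ≈ 201, ∠ = arctan(200/20) ≈ 84.29°
pole (s+100): 100 + j200 → |·| = √(100²+200²) = √50000 ≈ 223.61, ∠ = arctan(200/100) ≈ 63.43°
∠G = 84.29° − 63.43° = 20.86°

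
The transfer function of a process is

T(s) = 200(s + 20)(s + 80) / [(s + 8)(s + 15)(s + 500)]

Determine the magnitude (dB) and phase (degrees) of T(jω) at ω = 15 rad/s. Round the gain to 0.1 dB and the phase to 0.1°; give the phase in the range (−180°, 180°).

7.1 dB, -61.2°

At s = jω = j15:
zero (s+20): 20 + j15 → |·| = √(20²+15²) = √625 ≈ 25, ∠ = arctan(15/20) ≈ 36.87°
zero (s+80): 80 + j15 → |·| = √(80²+15²) = √6625 ≈ 81.394, ∠ = arctan(15/80) ≈ 10.62°
pole (s+8): 8 + j15 → |·| = √(8²+15²) = √289 ≈ 17, ∠ = arctan(15/8) ≈ 61.93°
pole (s+15): 15 + j15 → |·| = √(15²+15²) = √450 ≈ 21.213, ∠ = arctan(15/15) ≈ 45.00°
pole (s+500): 500 + j15 → |·| = √(500²+15²) = √250225 ≈ 500.22, ∠ = arctan(15/500) ≈ 1.72°
|T| = 200 · 2034.9 / 1.8039e+05 ≈ 2.2561
Gain = 20 log₁₀(2.2561) ≈ 7.07 dB
∠T = 47.49° − 108.65° = -61.16°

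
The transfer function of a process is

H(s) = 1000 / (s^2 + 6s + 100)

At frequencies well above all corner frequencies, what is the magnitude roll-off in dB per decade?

-40 dB/decade

Each pole contributes −20 dB/decade at high frequency; each zero contributes +20 dB/decade.
Net: 0 zero(s) − 2 pole(s) → -40 dB/decade.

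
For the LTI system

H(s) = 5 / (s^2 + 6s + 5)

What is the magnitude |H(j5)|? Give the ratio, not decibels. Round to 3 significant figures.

Substitute s = j5:
Numerator: 5 = 5 + j0
Denominator: (j5)^2 + 6(j5) + 5 = -20 + j30
|N| = √(5² + 0²) ≈ 5, ∠N ≈ 0.00°
|D| = √(20² + 30²) ≈ 36.056, ∠D ≈ 123.69°
|H| = 5 / 36.056 ≈ 0.13867

0.139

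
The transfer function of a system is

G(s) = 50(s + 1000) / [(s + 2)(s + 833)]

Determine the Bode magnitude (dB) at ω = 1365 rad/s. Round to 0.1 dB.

At s = jω = j1365:
zero (s+1000): 1000 + j1365 → |·| = √(1000²+1365²) = √2863225 ≈ 1692.1, ∠ = arctan(1365/1000) ≈ 53.77°
pole (s+2): 2 + j1365 → |·| = √(2²+1365²) = √1863229 ≈ 1365, ∠ = arctan(1365/2) ≈ 89.92°
pole (s+833): 833 + j1365 → |·| = √(833²+1365²) = √2557114 ≈ 1599.1, ∠ = arctan(1365/833) ≈ 58.61°
|G| = 50 · 1692.1 / 2.1828e+06 ≈ 0.03876
Gain = 20 log₁₀(0.03876) ≈ -28.23 dB

-28.2 dB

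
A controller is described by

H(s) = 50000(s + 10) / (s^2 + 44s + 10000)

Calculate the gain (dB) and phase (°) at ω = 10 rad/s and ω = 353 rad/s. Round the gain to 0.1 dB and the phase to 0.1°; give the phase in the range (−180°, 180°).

ω = 10: 37.1 dB, 42.5°; ω = 353: 43.7 dB, -83.9°

At s = jω = j10:
zero (s+10): 10 + j10 → |·| = √(10²+10²) = √200 ≈ 14.142, ∠ = arctan(10/10) ≈ 45.00°
quadratic: (j10)² + 44·j10 + 10000 = 9900 + j440 → |·| ≈ 9909.8, ∠ ≈ 2.54°
|H| = 50000 · 14.142 / 9909.8 ≈ 71.354
Gain = 20 log₁₀(71.354) ≈ 37.07 dB
∠H = 45.00° − 2.54° = 42.46°

At s = jω = j353:
zero (s+10): 10 + j353 → |·| = √(10²+353²) = √124709 ≈ 353.14, ∠ = arctan(353/10) ≈ 88.38°
quadratic: (j353)² + 44·j353 + 10000 = -114609 + j15532 → |·| ≈ 1.1566e+05, ∠ ≈ 172.28°
|H| = 50000 · 353.14 / 1.1566e+05 ≈ 152.66
Gain = 20 log₁₀(152.66) ≈ 43.67 dB
∠H = 88.38° − 172.28° = -83.90°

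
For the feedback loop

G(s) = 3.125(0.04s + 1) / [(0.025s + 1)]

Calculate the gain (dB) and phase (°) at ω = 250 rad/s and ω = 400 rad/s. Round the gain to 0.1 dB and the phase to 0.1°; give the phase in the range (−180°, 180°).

ω = 250: 13.9 dB, 3.4°; ω = 400: 14.0 dB, 2.1°

At ω = 250 rad/s:
zero (1 + j250·0.04) = 1 + j10 → |·| ≈ 10.05, ∠ ≈ 84.29°
pole (1 + j250·0.025) = 1 + j6.25 → |·| ≈ 6.3295, ∠ ≈ 80.91°
|G| = 3.125 · 10.05 / (6.3295) ≈ 4.9619
Gain = 20 log₁₀(4.9619) ≈ 13.91 dB
∠G = (84.29°) − (80.91°) = 3.38°

At ω = 400 rad/s:
zero (1 + j400·0.04) = 1 + j16 → |·| ≈ 16.031, ∠ ≈ 86.42°
pole (1 + j400·0.025) = 1 + j10 → |·| ≈ 10.05, ∠ ≈ 84.29°
|G| = 3.125 · 16.031 / (10.05) ≈ 4.9848
Gain = 20 log₁₀(4.9848) ≈ 13.95 dB
∠G = (86.42°) − (84.29°) = 2.13°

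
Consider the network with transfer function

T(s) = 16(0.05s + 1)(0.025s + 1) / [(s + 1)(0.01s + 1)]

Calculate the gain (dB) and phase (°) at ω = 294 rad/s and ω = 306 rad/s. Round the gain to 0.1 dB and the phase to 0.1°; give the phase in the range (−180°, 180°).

ω = 294: 5.6 dB, 7.3°; ω = 306: 5.7 dB, 7.1°

At ω = 294 rad/s:
zero (1 + j294·0.05) = 1 + j14.7 → |·| ≈ 14.734, ∠ ≈ 86.11°
zero (1 + j294·0.025) = 1 + j7.35 → |·| ≈ 7.4177, ∠ ≈ 82.25°
pole (1 + j294·1) = 1 + j294 → |·| ≈ 294, ∠ ≈ 89.81°
pole (1 + j294·0.01) = 1 + j2.94 → |·| ≈ 3.1054, ∠ ≈ 71.21°
|T| = 16 · 14.734 · 7.4177 / (294 · 3.1054) ≈ 1.9153
Gain = 20 log₁₀(1.9153) ≈ 5.64 dB
∠T = (86.11° + 82.25°) − (89.81° + 71.21°) = 7.34°

At ω = 306 rad/s:
zero (1 + j306·0.05) = 1 + j15.3 → |·| ≈ 15.333, ∠ ≈ 86.26°
zero (1 + j306·0.025) = 1 + j7.65 → |·| ≈ 7.7151, ∠ ≈ 82.55°
pole (1 + j306·1) = 1 + j306 → |·| ≈ 306, ∠ ≈ 89.81°
pole (1 + j306·0.01) = 1 + j3.06 → |·| ≈ 3.2193, ∠ ≈ 71.90°
|T| = 16 · 15.333 · 7.7151 / (306 · 3.2193) ≈ 1.9213
Gain = 20 log₁₀(1.9213) ≈ 5.67 dB
∠T = (86.26° + 82.55°) − (89.81° + 71.90°) = 7.10°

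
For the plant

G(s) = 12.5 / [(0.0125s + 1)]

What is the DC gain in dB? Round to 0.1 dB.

G(0) = 12.5 · 1 / 1 = 12.5
20 log₁₀(12.5) ≈ 21.94 dB

21.9 dB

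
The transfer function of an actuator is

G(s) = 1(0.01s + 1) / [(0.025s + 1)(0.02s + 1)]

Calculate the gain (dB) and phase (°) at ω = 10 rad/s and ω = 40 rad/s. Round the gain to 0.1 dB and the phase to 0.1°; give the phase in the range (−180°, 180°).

At ω = 10 rad/s:
zero (1 + j10·0.01) = 1 + j0.1 → |·| ≈ 1.005, ∠ ≈ 5.71°
pole (1 + j10·0.025) = 1 + j0.25 → |·| ≈ 1.0308, ∠ ≈ 14.04°
pole (1 + j10·0.02) = 1 + j0.2 → |·| ≈ 1.0198, ∠ ≈ 11.31°
|G| = 1 · 1.005 / (1.0308 · 1.0198) ≈ 0.95604
Gain = 20 log₁₀(0.95604) ≈ -0.39 dB
∠G = (5.71°) − (14.04° + 11.31°) = -19.64°

At ω = 40 rad/s:
zero (1 + j40·0.01) = 1 + j0.4 → |·| ≈ 1.077, ∠ ≈ 21.80°
pole (1 + j40·0.025) = 1 + j1 → |·| ≈ 1.4142, ∠ ≈ 45.00°
pole (1 + j40·0.02) = 1 + j0.8 → |·| ≈ 1.2806, ∠ ≈ 38.66°
|G| = 1 · 1.077 / (1.4142 · 1.2806) ≈ 0.59469
Gain = 20 log₁₀(0.59469) ≈ -4.51 dB
∠G = (21.80°) − (45.00° + 38.66°) = -61.86°

ω = 10: -0.4 dB, -19.6°; ω = 40: -4.5 dB, -61.9°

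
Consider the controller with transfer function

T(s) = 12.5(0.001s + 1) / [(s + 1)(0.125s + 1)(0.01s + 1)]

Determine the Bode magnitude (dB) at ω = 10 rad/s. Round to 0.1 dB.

-2.2 dB

At ω = 10 rad/s:
zero (1 + j10·0.001) = 1 + j0.01 → |·| ≈ 1, ∠ ≈ 0.57°
pole (1 + j10·1) = 1 + j10 → |·| ≈ 10.05, ∠ ≈ 84.29°
pole (1 + j10·0.125) = 1 + j1.25 → |·| ≈ 1.6008, ∠ ≈ 51.34°
pole (1 + j10·0.01) = 1 + j0.1 → |·| ≈ 1.005, ∠ ≈ 5.71°
|T| = 12.5 · 1 / (10.05 · 1.6008 · 1.005) ≈ 0.77311
Gain = 20 log₁₀(0.77311) ≈ -2.24 dB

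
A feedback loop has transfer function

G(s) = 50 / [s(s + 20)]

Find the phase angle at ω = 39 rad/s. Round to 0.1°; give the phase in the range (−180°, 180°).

At s = jω = j39:
pole (s+20): 20 + j39 → |·| = √(20²+39²) = √1921 ≈ 43.829, ∠ = arctan(39/20) ≈ 62.85°
pole at origin: |s| = 39, ∠ = 90.00° (in denominator)
∠G = 0.00° − 152.85° = -152.85°

-152.9°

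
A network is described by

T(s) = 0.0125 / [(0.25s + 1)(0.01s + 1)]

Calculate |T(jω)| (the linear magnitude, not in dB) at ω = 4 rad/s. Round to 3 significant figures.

At ω = 4 rad/s:
pole (1 + j4·0.25) = 1 + j1 → |·| ≈ 1.4142, ∠ ≈ 45.00°
pole (1 + j4·0.01) = 1 + j0.04 → |·| ≈ 1.0008, ∠ ≈ 2.29°
|T| = 0.0125 · 1 / (1.4142 · 1.0008) ≈ 0.0088319

0.00883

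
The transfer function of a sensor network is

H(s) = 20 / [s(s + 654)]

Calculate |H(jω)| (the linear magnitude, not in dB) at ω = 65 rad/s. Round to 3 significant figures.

0.000468

At s = jω = j65:
pole (s+654): 654 + j65 → |·| = √(654²+65²) = √431941 ≈ 657.22, ∠ = arctan(65/654) ≈ 5.68°
pole at origin: |s| = 65, ∠ = 90.00° (in denominator)
|H| = 20 / 42719 ≈ 0.00046818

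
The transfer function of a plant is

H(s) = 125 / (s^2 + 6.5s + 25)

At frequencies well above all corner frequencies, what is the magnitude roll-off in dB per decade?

-40 dB/decade

Each pole contributes −20 dB/decade at high frequency; each zero contributes +20 dB/decade.
Net: 0 zero(s) − 2 pole(s) → -40 dB/decade.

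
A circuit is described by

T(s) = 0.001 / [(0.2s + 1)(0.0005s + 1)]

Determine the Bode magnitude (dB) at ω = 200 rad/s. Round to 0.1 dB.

At ω = 200 rad/s:
pole (1 + j200·0.2) = 1 + j40 → |·| ≈ 40.012, ∠ ≈ 88.57°
pole (1 + j200·0.0005) = 1 + j0.1 → |·| ≈ 1.005, ∠ ≈ 5.71°
|T| = 0.001 · 1 / (40.012 · 1.005) ≈ 2.4868e-05
Gain = 20 log₁₀(2.4868e-05) ≈ -92.09 dB

-92.1 dB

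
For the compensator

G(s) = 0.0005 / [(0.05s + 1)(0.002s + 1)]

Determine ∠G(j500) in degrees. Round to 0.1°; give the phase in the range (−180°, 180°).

At ω = 500 rad/s:
pole (1 + j500·0.05) = 1 + j25 → |·| ≈ 25.02, ∠ ≈ 87.71°
pole (1 + j500·0.002) = 1 + j1 → |·| ≈ 1.4142, ∠ ≈ 45.00°
∠G = (0°) − (87.71° + 45.00°) = -132.71°

-132.7°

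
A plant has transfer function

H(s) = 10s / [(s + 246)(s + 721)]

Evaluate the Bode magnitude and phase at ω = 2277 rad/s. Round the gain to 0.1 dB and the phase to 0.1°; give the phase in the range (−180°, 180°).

At s = jω = j2277:
zero at origin: s = j2277 → |·| = 2277, ∠ = 90.00°
pole (s+246): 246 + j2277 → |·| = √(246²+2277²) = √5245245 ≈ 2290.2, ∠ = arctan(2277/246) ≈ 83.83°
pole (s+721): 721 + j2277 → |·| = √(721²+2277²) = √5704570 ≈ 2388.4, ∠ = arctan(2277/721) ≈ 72.43°
|H| = 10 · 2277 / 5.4699e+06 ≈ 0.0041628
Gain = 20 log₁₀(0.0041628) ≈ -47.61 dB
∠H = 90.00° − 156.26° = -66.26°

-47.6 dB, -66.3°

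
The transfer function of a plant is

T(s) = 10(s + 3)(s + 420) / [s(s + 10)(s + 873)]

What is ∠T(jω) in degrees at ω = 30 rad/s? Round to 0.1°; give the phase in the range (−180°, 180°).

-75.2°

At s = jω = j30:
zero (s+3): 3 + j30 → |·| = √(3²+30²) = √909 ≈ 30.15, ∠ = arctan(30/3) ≈ 84.29°
zero (s+420): 420 + j30 → |·| = √(420²+30²) = √177300 ≈ 421.07, ∠ = arctan(30/420) ≈ 4.09°
pole (s+10): 10 + j30 → |·| = √(10²+30²) = √1000 ≈ 31.623, ∠ = arctan(30/10) ≈ 71.57°
pole (s+873): 873 + j30 → |·| = √(873²+30²) = √763029 ≈ 873.52, ∠ = arctan(30/873) ≈ 1.97°
pole at origin: |s| = 30, ∠ = 90.00° (in denominator)
∠T = 88.38° − 163.54° = -75.16°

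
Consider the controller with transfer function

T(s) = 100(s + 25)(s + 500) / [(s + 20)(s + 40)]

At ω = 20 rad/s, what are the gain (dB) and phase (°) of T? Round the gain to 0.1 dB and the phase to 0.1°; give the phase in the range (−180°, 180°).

62.1 dB, -30.6°

At s = jω = j20:
zero (s+25): 25 + j20 → |·| = √(25²+20²) = √1025 ≈ 32.016, ∠ = arctan(20/25) ≈ 38.66°
zero (s+500): 500 + j20 → |·| = √(500²+20²) = √250400 ≈ 500.4, ∠ = arctan(20/500) ≈ 2.29°
pole (s+20): 20 + j20 → |·| = √(20²+20²) = √800 ≈ 28.284, ∠ = arctan(20/20) ≈ 45.00°
pole (s+40): 40 + j20 → |·| = √(40²+20²) = √2000 ≈ 44.721, ∠ = arctan(20/40) ≈ 26.57°
|T| = 100 · 16021 / 1264.9 ≈ 1266.6
Gain = 20 log₁₀(1266.6) ≈ 62.05 dB
∠T = 40.95° − 71.57° = -30.62°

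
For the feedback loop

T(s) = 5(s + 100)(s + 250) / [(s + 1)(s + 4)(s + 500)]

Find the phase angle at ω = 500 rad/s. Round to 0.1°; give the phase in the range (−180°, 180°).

At s = jω = j500:
zero (s+100): 100 + j500 → |·| = √(100²+500²) = √260000 ≈ 509.9, ∠ = arctan(500/100) ≈ 78.69°
zero (s+250): 250 + j500 → |·| = √(250²+500²) = √312500 ≈ 559.02, ∠ = arctan(500/250) ≈ 63.43°
pole (s+1): 1 + j500 → |·| = √(1²+500²) = √250001 ≈ 500, ∠ = arctan(500/1) ≈ 89.89°
pole (s+4): 4 + j500 → |·| = √(4²+500²) = √250016 ≈ 500.02, ∠ = arctan(500/4) ≈ 89.54°
pole (s+500): 500 + j500 → |·| = √(500²+500²) = √500000 ≈ 707.11, ∠ = arctan(500/500) ≈ 45.00°
∠T = 142.12° − 224.43° = -82.31°

-82.3°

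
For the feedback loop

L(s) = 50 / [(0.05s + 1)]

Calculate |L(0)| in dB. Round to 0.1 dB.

34.0 dB

L(0) = 50 · 1 / 1 = 50
20 log₁₀(50) ≈ 33.98 dB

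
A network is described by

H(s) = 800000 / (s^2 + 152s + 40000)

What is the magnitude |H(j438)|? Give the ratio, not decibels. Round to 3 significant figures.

4.83

At s = jω = j438:
quadratic: (j438)² + 152·j438 + 40000 = -151844 + j66576 → |·| ≈ 1.658e+05, ∠ ≈ 156.32°
|H| = 800000 / 1.658e+05 ≈ 4.8251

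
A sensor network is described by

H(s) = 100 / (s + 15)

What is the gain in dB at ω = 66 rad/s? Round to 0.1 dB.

3.4 dB

Substitute s = j66:
Numerator: 100 = 100 + j0
Denominator: (j66) + 15 = 15 + j66
|N| = √(100² + 0²) ≈ 100, ∠N ≈ 0.00°
|D| = √(15² + 66²) ≈ 67.683, ∠D ≈ 77.20°
|H| = 100 / 67.683 ≈ 1.4775
Gain = 20 log₁₀(1.4775) ≈ 3.39 dB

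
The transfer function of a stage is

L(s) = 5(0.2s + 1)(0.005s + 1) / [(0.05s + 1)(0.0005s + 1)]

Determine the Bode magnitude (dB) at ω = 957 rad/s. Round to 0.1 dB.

At ω = 957 rad/s:
zero (1 + j957·0.2) = 1 + j191.4 → |·| ≈ 191.4, ∠ ≈ 89.70°
zero (1 + j957·0.005) = 1 + j4.785 → |·| ≈ 4.8884, ∠ ≈ 78.20°
pole (1 + j957·0.05) = 1 + j47.85 → |·| ≈ 47.86, ∠ ≈ 88.80°
pole (1 + j957·0.0005) = 1 + j0.4785 → |·| ≈ 1.1086, ∠ ≈ 25.57°
|L| = 5 · 191.4 · 4.8884 / (47.86 · 1.1086) ≈ 88.172
Gain = 20 log₁₀(88.172) ≈ 38.91 dB

38.9 dB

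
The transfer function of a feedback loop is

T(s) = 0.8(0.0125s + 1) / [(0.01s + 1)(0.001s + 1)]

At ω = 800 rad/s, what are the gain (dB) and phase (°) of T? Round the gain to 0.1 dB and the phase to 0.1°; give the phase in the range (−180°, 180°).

At ω = 800 rad/s:
zero (1 + j800·0.0125) = 1 + j10 → |·| ≈ 10.05, ∠ ≈ 84.29°
pole (1 + j800·0.01) = 1 + j8 → |·| ≈ 8.0623, ∠ ≈ 82.87°
pole (1 + j800·0.001) = 1 + j0.8 → |·| ≈ 1.2806, ∠ ≈ 38.66°
|T| = 0.8 · 10.05 / (8.0623 · 1.2806) ≈ 0.77872
Gain = 20 log₁₀(0.77872) ≈ -2.17 dB
∠T = (84.29°) − (82.87° + 38.66°) = -37.24°

-2.2 dB, -37.2°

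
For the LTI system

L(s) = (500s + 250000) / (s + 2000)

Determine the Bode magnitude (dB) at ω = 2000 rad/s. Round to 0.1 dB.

51.2 dB

Substitute s = j2000:
Numerator: 500(j2000) + 250000 = 250000 + j1000000
Denominator: (j2000) + 2000 = 2000 + j2000
|N| = √(250000² + 1000000²) ≈ 1.0308e+06, ∠N ≈ 75.96°
|D| = √(2000² + 2000²) ≈ 2828.4, ∠D ≈ 45.00°
|L| = 1.0308e+06 / 2828.4 ≈ 364.45
Gain = 20 log₁₀(364.45) ≈ 51.23 dB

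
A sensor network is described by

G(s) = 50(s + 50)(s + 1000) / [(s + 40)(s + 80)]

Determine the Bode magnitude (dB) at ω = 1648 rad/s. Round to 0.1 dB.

35.3 dB

At s = jω = j1648:
zero (s+50): 50 + j1648 → |·| = √(50²+1648²) = √2718404 ≈ 1648.8, ∠ = arctan(1648/50) ≈ 88.26°
zero (s+1000): 1000 + j1648 → |·| = √(1000²+1648²) = √3715904 ≈ 1927.7, ∠ = arctan(1648/1000) ≈ 58.75°
pole (s+40): 40 + j1648 → |·| = √(40²+1648²) = √2717504 ≈ 1648.5, ∠ = arctan(1648/40) ≈ 88.61°
pole (s+80): 80 + j1648 → |·| = √(80²+1648²) = √2722304 ≈ 1649.9, ∠ = arctan(1648/80) ≈ 87.22°
|G| = 50 · 3.1784e+06 / 2.7199e+06 ≈ 58.429
Gain = 20 log₁₀(58.429) ≈ 35.33 dB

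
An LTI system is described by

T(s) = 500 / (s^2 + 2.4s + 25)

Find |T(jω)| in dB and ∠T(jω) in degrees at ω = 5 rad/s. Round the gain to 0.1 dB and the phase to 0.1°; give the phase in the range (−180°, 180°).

At s = jω = j5:
quadratic: (j5)² + 2.4·j5 + 25 = 0 + j12 → |·| ≈ 12, ∠ ≈ 90.00°
|T| = 500 / 12 ≈ 41.667
Gain = 20 log₁₀(41.667) ≈ 32.40 dB
∠T = 0.00° − 90.00° = -90.00°

32.4 dB, -90.0°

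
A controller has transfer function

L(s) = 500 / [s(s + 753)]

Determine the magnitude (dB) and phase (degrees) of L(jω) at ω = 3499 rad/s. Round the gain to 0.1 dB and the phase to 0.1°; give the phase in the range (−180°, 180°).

-88.0 dB, -167.9°

At s = jω = j3499:
pole (s+753): 753 + j3499 → |·| = √(753²+3499²) = √12810010 ≈ 3579.1, ∠ = arctan(3499/753) ≈ 77.85°
pole at origin: |s| = 3499, ∠ = 90.00° (in denominator)
|L| = 500 / 1.2523e+07 ≈ 3.9927e-05
Gain = 20 log₁₀(3.9927e-05) ≈ -87.97 dB
∠L = 0.00° − 167.85° = -167.85°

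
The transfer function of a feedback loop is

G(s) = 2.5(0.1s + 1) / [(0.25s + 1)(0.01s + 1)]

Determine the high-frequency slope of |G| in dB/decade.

-20 dB/decade

Each pole contributes −20 dB/decade at high frequency; each zero contributes +20 dB/decade.
Net: 1 zero(s) − 2 pole(s) → -20 dB/decade.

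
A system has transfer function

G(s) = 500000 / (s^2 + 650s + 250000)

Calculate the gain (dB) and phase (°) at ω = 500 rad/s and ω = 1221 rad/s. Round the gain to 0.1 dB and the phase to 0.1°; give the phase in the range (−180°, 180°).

At s = jω = j500:
quadratic: (j500)² + 650·j500 + 250000 = 0 + j325000 → |·| ≈ 3.25e+05, ∠ ≈ 90.00°
|G| = 500000 / 3.25e+05 ≈ 1.5385
Gain = 20 log₁₀(1.5385) ≈ 3.74 dB
∠G = 0.00° − 90.00° = -90.00°

At s = jω = j1221:
quadratic: (j1221)² + 650·j1221 + 250000 = -1240841 + j793650 → |·| ≈ 1.4729e+06, ∠ ≈ 147.40°
|G| = 500000 / 1.4729e+06 ≈ 0.33947
Gain = 20 log₁₀(0.33947) ≈ -9.38 dB
∠G = 0.00° − 147.40° = -147.40°

ω = 500: 3.7 dB, -90.0°; ω = 1221: -9.4 dB, -147.4°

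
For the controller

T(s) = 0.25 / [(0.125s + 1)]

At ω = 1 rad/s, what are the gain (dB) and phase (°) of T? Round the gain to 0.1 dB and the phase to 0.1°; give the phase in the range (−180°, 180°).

-12.1 dB, -7.1°

At ω = 1 rad/s:
pole (1 + j1·0.125) = 1 + j0.125 → |·| ≈ 1.0078, ∠ ≈ 7.13°
|T| = 0.25 · 1 / (1.0078) ≈ 0.24807
Gain = 20 log₁₀(0.24807) ≈ -12.11 dB
∠T = (0°) − (7.13°) = -7.13°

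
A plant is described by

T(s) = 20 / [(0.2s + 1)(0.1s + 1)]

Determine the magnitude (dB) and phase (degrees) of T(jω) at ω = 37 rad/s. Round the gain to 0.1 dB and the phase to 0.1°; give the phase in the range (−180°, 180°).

-3.1 dB, -157.2°

At ω = 37 rad/s:
pole (1 + j37·0.2) = 1 + j7.4 → |·| ≈ 7.4673, ∠ ≈ 82.30°
pole (1 + j37·0.1) = 1 + j3.7 → |·| ≈ 3.8328, ∠ ≈ 74.88°
|T| = 20 · 1 / (7.4673 · 3.8328) ≈ 0.6988
Gain = 20 log₁₀(0.6988) ≈ -3.11 dB
∠T = (0°) − (82.30° + 74.88°) = -157.18°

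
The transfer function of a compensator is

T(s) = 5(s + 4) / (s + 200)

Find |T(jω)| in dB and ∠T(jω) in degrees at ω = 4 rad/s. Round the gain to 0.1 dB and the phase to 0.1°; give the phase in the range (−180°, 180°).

-17.0 dB, 43.9°

At s = jω = j4:
zero (s+4): 4 + j4 → |·| = √(4²+4²) = √32 ≈ 5.6569, ∠ = arctan(4/4) ≈ 45.00°
pole (s+200): 200 + j4 → |·| = √(200²+4²) = √40016 ≈ 200.04, ∠ = arctan(4/200) ≈ 1.15°
|T| = 5 · 5.6569 / 200.04 ≈ 0.14139
Gain = 20 log₁₀(0.14139) ≈ -16.99 dB
∠T = 45.00° − 1.15° = 43.85°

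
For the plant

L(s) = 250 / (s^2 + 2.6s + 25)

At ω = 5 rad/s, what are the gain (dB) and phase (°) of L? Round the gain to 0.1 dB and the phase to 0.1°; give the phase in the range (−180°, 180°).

25.7 dB, -90.0°

At s = jω = j5:
quadratic: (j5)² + 2.6·j5 + 25 = 0 + j13 → |·| ≈ 13, ∠ ≈ 90.00°
|L| = 250 / 13 ≈ 19.231
Gain = 20 log₁₀(19.231) ≈ 25.68 dB
∠L = 0.00° − 90.00° = -90.00°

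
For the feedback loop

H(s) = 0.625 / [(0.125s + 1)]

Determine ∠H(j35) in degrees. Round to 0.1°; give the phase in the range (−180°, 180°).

At ω = 35 rad/s:
pole (1 + j35·0.125) = 1 + j4.375 → |·| ≈ 4.4878, ∠ ≈ 77.12°
∠H = (0°) − (77.12°) = -77.12°

-77.1°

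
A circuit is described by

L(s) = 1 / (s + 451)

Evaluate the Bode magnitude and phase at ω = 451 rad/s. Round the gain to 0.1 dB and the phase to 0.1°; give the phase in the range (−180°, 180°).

-56.1 dB, -45.0°

Substitute s = j451:
Numerator: 1 = 1 + j0
Denominator: (j451) + 451 = 451 + j451
|N| = √(1² + 0²) ≈ 1, ∠N ≈ 0.00°
|D| = √(451² + 451²) ≈ 637.81, ∠D ≈ 45.00°
|L| = 1 / 637.81 ≈ 0.0015679
Gain = 20 log₁₀(0.0015679) ≈ -56.09 dB
∠L = 0.00° − 45.00° = -45.00°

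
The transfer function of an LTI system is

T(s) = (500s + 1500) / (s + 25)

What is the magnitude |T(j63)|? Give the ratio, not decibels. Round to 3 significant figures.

465

Substitute s = j63:
Numerator: 500(j63) + 1500 = 1500 + j31500
Denominator: (j63) + 25 = 25 + j63
|N| = √(1500² + 31500²) ≈ 31536, ∠N ≈ 87.27°
|D| = √(25² + 63²) ≈ 67.779, ∠D ≈ 68.36°
|T| = 31536 / 67.779 ≈ 465.28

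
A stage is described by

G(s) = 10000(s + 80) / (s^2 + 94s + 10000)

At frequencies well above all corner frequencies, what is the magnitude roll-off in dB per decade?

Each pole contributes −20 dB/decade at high frequency; each zero contributes +20 dB/decade.
Net: 1 zero(s) − 2 pole(s) → -20 dB/decade.

-20 dB/decade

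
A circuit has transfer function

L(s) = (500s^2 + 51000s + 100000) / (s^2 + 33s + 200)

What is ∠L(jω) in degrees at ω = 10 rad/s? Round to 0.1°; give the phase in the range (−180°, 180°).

11.3°

Substitute s = j10:
Numerator: 500(j10)^2 + 51000(j10) + 100000 = 50000 + j510000
Denominator: (j10)^2 + 33(j10) + 200 = 100 + j330
|N| = √(50000² + 510000²) ≈ 5.1245e+05, ∠N ≈ 84.40°
|D| = √(100² + 330²) ≈ 344.82, ∠D ≈ 73.14°
∠L = 84.40° − 73.14° = 11.26°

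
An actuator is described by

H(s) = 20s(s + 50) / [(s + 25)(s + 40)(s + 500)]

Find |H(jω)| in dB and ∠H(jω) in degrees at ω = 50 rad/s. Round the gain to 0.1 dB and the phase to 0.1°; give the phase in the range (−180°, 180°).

-28.1 dB, 14.5°

At s = jω = j50:
zero (s+50): 50 + j50 → |·| = √(50²+50²) = √5000 ≈ 70.711, ∠ = arctan(50/50) ≈ 45.00°
zero at origin: s = j50 → |·| = 50, ∠ = 90.00°
pole (s+25): 25 + j50 → |·| = √(25²+50²) = √3125 ≈ 55.902, ∠ = arctan(50/25) ≈ 63.43°
pole (s+40): 40 + j50 → |·| = √(40²+50²) = √4100 ≈ 64.031, ∠ = arctan(50/40) ≈ 51.34°
pole (s+500): 500 + j50 → |·| = √(500²+50²) = √252500 ≈ 502.49, ∠ = arctan(50/500) ≈ 5.71°
|H| = 20 · 3535.5 / 1.7986e+06 ≈ 0.039314
Gain = 20 log₁₀(0.039314) ≈ -28.11 dB
∠H = 135.00° − 120.48° = 14.52°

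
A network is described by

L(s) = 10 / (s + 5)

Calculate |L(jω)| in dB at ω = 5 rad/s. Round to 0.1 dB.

Substitute s = j5:
Numerator: 10 = 10 + j0
Denominator: (j5) + 5 = 5 + j5
|N| = √(10² + 0²) ≈ 10, ∠N ≈ 0.00°
|D| = √(5² + 5²) ≈ 7.0711, ∠D ≈ 45.00°
|L| = 10 / 7.0711 ≈ 1.4142
Gain = 20 log₁₀(1.4142) ≈ 3.01 dB

3.0 dB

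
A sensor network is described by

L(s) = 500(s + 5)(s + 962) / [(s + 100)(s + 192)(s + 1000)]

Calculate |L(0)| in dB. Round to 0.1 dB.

L(0) = 500·5·962 / (100·192·1000) ≈ 0.12526
20 log₁₀(0.12526) ≈ -18.04 dB

-18.0 dB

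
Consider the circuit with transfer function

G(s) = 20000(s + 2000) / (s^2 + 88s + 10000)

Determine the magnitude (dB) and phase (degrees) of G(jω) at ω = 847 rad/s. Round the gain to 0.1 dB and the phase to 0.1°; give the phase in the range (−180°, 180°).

35.7 dB, -151.0°

At s = jω = j847:
zero (s+2000): 2000 + j847 → |·| = √(2000²+847²) = √4717409 ≈ 2172, ∠ = arctan(847/2000) ≈ 22.95°
quadratic: (j847)² + 88·j847 + 10000 = -707409 + j74536 → |·| ≈ 7.1132e+05, ∠ ≈ 173.99°
|G| = 20000 · 2172 / 7.1132e+05 ≈ 61.07
Gain = 20 log₁₀(61.07) ≈ 35.72 dB
∠G = 22.95° − 173.99° = -151.04°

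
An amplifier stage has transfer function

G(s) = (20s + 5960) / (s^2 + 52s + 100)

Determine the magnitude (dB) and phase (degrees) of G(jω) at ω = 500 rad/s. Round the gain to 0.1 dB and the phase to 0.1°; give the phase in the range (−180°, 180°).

Substitute s = j500:
Numerator: 20(j500) + 5960 = 5960 + j10000
Denominator: (j500)^2 + 52(j500) + 100 = -249900 + j26000
|N| = √(5960² + 10000²) ≈ 11641, ∠N ≈ 59.21°
|D| = √(249900² + 26000²) ≈ 2.5125e+05, ∠D ≈ 174.06°
|G| = 11641 / 2.5125e+05 ≈ 0.046332
Gain = 20 log₁₀(0.046332) ≈ -26.68 dB
∠G = 59.21° − 174.06° = -114.85°

-26.7 dB, -114.9°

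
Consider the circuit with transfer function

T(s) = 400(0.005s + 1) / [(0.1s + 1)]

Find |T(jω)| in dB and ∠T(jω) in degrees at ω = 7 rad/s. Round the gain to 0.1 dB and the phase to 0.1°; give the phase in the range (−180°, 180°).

50.3 dB, -33.0°

At ω = 7 rad/s:
zero (1 + j7·0.005) = 1 + j0.035 → |·| ≈ 1.0006, ∠ ≈ 2.00°
pole (1 + j7·0.1) = 1 + j0.7 → |·| ≈ 1.2207, ∠ ≈ 34.99°
|T| = 400 · 1.0006 / (1.2207) ≈ 327.88
Gain = 20 log₁₀(327.88) ≈ 50.31 dB
∠T = (2.00°) − (34.99°) = -32.99°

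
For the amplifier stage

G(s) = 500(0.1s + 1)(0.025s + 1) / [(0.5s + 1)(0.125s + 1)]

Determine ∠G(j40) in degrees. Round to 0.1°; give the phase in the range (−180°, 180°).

At ω = 40 rad/s:
zero (1 + j40·0.1) = 1 + j4 → |·| ≈ 4.1231, ∠ ≈ 75.96°
zero (1 + j40·0.025) = 1 + j1 → |·| ≈ 1.4142, ∠ ≈ 45.00°
pole (1 + j40·0.5) = 1 + j20 → |·| ≈ 20.025, ∠ ≈ 87.14°
pole (1 + j40·0.125) = 1 + j5 → |·| ≈ 5.099, ∠ ≈ 78.69°
∠G = (75.96° + 45.00°) − (87.14° + 78.69°) = -44.87°

-44.9°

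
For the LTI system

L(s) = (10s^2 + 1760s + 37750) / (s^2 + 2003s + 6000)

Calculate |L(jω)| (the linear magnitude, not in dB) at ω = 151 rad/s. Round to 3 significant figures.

1.08

Substitute s = j151:
Numerator: 10(j151)^2 + 1760(j151) + 37750 = -190260 + j265760
Denominator: (j151)^2 + 2003(j151) + 6000 = -16801 + j302453
|N| = √(190260² + 265760²) ≈ 3.2684e+05, ∠N ≈ 125.60°
|D| = √(16801² + 302453²) ≈ 3.0292e+05, ∠D ≈ 93.18°
|L| = 3.2684e+05 / 3.0292e+05 ≈ 1.079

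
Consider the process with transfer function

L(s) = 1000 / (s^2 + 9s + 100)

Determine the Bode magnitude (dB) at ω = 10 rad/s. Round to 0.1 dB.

At s = jω = j10:
quadratic: (j10)² + 9·j10 + 100 = 0 + j90 → |·| ≈ 90, ∠ ≈ 90.00°
|L| = 1000 / 90 ≈ 11.111
Gain = 20 log₁₀(11.111) ≈ 20.92 dB

20.9 dB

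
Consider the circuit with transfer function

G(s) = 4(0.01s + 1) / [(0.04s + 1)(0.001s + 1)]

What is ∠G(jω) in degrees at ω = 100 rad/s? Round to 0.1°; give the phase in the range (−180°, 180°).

-36.7°

At ω = 100 rad/s:
zero (1 + j100·0.01) = 1 + j1 → |·| ≈ 1.4142, ∠ ≈ 45.00°
pole (1 + j100·0.04) = 1 + j4 → |·| ≈ 4.1231, ∠ ≈ 75.96°
pole (1 + j100·0.001) = 1 + j0.1 → |·| ≈ 1.005, ∠ ≈ 5.71°
∠G = (45.00°) − (75.96° + 5.71°) = -36.67°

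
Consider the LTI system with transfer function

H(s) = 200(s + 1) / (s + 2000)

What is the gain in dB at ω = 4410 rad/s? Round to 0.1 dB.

At s = jω = j4410:
zero (s+1): 1 + j4410 → |·| = √(1²+4410²) = √19448101 ≈ 4410, ∠ = arctan(4410/1) ≈ 89.99°
pole (s+2000): 2000 + j4410 → |·| = √(2000²+4410²) = √23448100 ≈ 4842.3, ∠ = arctan(4410/2000) ≈ 65.61°
|H| = 200 · 4410 / 4842.3 ≈ 182.14
Gain = 20 log₁₀(182.14) ≈ 45.21 dB

45.2 dB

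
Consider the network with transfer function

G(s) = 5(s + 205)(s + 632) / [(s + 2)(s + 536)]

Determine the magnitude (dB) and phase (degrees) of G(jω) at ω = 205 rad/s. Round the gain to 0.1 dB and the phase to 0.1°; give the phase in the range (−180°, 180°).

At s = jω = j205:
zero (s+205): 205 + j205 → |·| = √(205²+205²) = √84050 ≈ 289.91, ∠ = arctan(205/205) ≈ 45.00°
zero (s+632): 632 + j205 → |·| = √(632²+205²) = √441449 ≈ 664.42, ∠ = arctan(205/632) ≈ 17.97°
pole (s+2): 2 + j205 → |·| = √(2²+205²) = √42029 ≈ 205.01, ∠ = arctan(205/2) ≈ 89.44°
pole (s+536): 536 + j205 → |·| = √(536²+205²) = √329321 ≈ 573.86, ∠ = arctan(205/536) ≈ 20.93°
|G| = 5 · 1.9262e+05 / 1.1765e+05 ≈ 8.1861
Gain = 20 log₁₀(8.1861) ≈ 18.26 dB
∠G = 62.97° − 110.37° = -47.40°

18.3 dB, -47.4°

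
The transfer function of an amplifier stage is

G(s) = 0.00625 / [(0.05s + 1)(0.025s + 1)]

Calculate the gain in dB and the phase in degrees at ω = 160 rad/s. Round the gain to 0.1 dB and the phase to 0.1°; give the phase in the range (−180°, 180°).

-74.5 dB, -158.8°

At ω = 160 rad/s:
pole (1 + j160·0.05) = 1 + j8 → |·| ≈ 8.0623, ∠ ≈ 82.87°
pole (1 + j160·0.025) = 1 + j4 → |·| ≈ 4.1231, ∠ ≈ 75.96°
|G| = 0.00625 · 1 / (8.0623 · 4.1231) ≈ 0.00018802
Gain = 20 log₁₀(0.00018802) ≈ -74.52 dB
∠G = (0°) − (82.87° + 75.96°) = -158.83°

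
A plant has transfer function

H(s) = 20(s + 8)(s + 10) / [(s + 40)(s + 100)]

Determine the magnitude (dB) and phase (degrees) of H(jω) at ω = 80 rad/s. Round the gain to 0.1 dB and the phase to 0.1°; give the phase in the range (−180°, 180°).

21.1 dB, 65.1°

At s = jω = j80:
zero (s+8): 8 + j80 → |·| = √(8²+80²) = √6464 ≈ 80.399, ∠ = arctan(80/8) ≈ 84.29°
zero (s+10): 10 + j80 → |·| = √(10²+80²) = √6500 ≈ 80.623, ∠ = arctan(80/10) ≈ 82.87°
pole (s+40): 40 + j80 → |·| = √(40²+80²) = √8000 ≈ 89.443, ∠ = arctan(80/40) ≈ 63.43°
pole (s+100): 100 + j80 → |·| = √(100²+80²) = √16400 ≈ 128.06, ∠ = arctan(80/100) ≈ 38.66°
|H| = 20 · 6482 / 11454 ≈ 11.318
Gain = 20 log₁₀(11.318) ≈ 21.08 dB
∠H = 167.16° − 102.09° = 65.07°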